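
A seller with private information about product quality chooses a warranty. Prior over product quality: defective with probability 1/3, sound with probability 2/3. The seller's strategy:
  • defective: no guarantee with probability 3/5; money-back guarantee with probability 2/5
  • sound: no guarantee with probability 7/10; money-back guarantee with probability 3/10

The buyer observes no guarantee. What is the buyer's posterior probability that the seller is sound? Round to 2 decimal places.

0.70

P(no guarantee) = (1/3)·(3/5) + (2/3)·(7/10) = 2/3
P(sound | no guarantee) = ((2/3)·(7/10)) / (2/3) = (7/15) / (2/3) = 7/10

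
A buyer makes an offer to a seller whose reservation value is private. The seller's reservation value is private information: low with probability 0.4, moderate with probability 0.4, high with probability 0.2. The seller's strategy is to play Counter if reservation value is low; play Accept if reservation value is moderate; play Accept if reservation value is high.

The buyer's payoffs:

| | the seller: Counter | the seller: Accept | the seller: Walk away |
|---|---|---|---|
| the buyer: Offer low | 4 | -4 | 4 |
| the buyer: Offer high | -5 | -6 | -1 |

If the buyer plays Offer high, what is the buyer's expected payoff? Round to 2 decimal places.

-5.60

E[Offer high] = 0.4·(-5) + 0.4·(-6) + 0.2·(-6) = (-2) + (-2.4) + (-1.2) = -5.6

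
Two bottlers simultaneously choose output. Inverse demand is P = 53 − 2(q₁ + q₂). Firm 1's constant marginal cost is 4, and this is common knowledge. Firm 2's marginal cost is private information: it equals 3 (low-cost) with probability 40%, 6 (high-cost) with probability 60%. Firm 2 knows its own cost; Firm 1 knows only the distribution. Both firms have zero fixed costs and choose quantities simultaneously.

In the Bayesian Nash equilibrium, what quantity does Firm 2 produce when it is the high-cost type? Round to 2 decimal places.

Type-c best response for Firm 2: q₂(c) = (53 − c)/4 − q₁/2.
Firm 1 maximizes expected profit; its first-order condition is 53 − 4q₁ − 2E[q₂] − 4 = 0.
Substituting E[q₂] and solving: E[c₂] = 4.8, so q₁ = (53 − 2·4 + 4.8)/6 = 8.3.
q₂(high-cost) = (53 − 6 − 2·8.3)/4 = 7.6.

7.60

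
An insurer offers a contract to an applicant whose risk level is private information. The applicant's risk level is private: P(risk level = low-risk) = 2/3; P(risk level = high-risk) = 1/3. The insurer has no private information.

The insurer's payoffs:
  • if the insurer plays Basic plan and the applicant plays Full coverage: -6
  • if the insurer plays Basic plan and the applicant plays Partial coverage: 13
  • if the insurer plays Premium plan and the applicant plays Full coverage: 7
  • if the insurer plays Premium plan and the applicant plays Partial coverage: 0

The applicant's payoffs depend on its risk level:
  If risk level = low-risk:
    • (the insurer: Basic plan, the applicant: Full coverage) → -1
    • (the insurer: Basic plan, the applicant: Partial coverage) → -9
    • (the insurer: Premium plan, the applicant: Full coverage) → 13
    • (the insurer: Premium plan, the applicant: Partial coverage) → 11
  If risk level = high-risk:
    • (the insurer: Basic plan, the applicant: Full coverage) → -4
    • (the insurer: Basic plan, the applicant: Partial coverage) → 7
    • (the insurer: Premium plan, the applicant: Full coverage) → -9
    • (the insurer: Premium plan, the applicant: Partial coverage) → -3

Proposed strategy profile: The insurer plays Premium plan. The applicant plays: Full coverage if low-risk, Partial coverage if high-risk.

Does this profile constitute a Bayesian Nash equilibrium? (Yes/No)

Yes

A profile is a BNE iff every type of every player is best-responding given beliefs about the other side.
The insurer plays Premium plan: E[Premium plan] = 2/3·(7) + 1/3·(0) = 14/3; E[Basic plan] = 1/3. Best-responding. ✓
The applicant (risk level low-risk), facing Premium plan: Full coverage gives 13, Partial coverage gives 11. Proposed Full coverage is best. ✓
The applicant (risk level high-risk), facing Premium plan: Full coverage gives -9, Partial coverage gives -3. Proposed Partial coverage is best. ✓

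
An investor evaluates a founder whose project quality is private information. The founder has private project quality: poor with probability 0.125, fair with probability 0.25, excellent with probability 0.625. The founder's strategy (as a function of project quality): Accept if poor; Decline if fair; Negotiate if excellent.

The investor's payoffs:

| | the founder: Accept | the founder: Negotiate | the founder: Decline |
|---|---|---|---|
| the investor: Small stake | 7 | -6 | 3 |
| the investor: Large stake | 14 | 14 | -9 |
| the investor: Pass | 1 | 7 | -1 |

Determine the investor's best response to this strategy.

E[Small stake] = 0.125·(7) + 0.25·(3) + 0.625·(-6) = -2.125
E[Large stake] = 0.125·(14) + 0.25·(-9) + 0.625·(14) = 8.25
E[Pass] = 0.125·(1) + 0.25·(-1) + 0.625·(7) = 4.25
Best response: Large stake (8.25 is the largest).

Large stake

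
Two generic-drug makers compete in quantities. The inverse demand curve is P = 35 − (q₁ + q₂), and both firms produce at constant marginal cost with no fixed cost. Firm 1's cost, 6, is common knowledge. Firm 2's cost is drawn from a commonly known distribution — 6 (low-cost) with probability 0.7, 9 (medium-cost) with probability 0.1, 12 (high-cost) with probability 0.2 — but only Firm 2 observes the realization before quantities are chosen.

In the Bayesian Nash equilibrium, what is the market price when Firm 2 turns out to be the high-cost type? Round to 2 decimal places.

Type-c best response for Firm 2: q₂(c) = (35 − c)/2 − q₁/2.
Firm 1 maximizes expected profit; its first-order condition is 35 − 2q₁ − E[q₂] − 6 = 0.
Substituting E[q₂] and solving: E[c₂] = 7.5, so q₁ = (35 − 2·6 + 7.5)/3 = 10.1667.
q₂(high-cost) = 6.41667, so P = 35 − (10.1667 + 6.41667) = 18.4167.

18.42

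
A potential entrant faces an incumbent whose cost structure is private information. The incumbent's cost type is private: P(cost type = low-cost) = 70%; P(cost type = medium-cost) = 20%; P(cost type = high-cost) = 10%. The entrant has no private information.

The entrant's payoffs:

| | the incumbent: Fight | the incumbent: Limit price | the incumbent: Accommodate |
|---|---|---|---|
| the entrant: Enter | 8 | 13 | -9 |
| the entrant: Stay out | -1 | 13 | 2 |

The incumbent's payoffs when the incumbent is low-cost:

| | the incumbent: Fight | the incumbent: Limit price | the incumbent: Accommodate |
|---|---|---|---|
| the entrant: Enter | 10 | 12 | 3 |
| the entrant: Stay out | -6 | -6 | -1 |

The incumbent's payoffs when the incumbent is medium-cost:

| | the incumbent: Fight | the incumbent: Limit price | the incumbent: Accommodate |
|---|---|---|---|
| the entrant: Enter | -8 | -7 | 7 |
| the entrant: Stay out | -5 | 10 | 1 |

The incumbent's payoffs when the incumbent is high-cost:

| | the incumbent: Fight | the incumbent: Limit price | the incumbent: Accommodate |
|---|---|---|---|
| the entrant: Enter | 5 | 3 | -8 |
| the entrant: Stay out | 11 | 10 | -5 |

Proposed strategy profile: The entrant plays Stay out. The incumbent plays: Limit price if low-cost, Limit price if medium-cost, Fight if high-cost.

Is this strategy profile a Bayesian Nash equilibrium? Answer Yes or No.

The entrant plays Stay out: E[Stay out] = 0.7·(13) + 0.2·(13) + 0.1·(-1) = 11.6; E[Enter] = 12.5. Not best-responding. ✗
The incumbent (cost type low-cost), facing Stay out: Fight gives -6, Limit price gives -6, Accommodate gives -1. Proposed Limit price is not best — profitable deviation exists. ✗
The incumbent (cost type medium-cost), facing Stay out: Fight gives -5, Limit price gives 10, Accommodate gives 1. Proposed Limit price is best. ✓
The incumbent (cost type high-cost), facing Stay out: Fight gives 11, Limit price gives 10, Accommodate gives -5. Proposed Fight is best. ✓

No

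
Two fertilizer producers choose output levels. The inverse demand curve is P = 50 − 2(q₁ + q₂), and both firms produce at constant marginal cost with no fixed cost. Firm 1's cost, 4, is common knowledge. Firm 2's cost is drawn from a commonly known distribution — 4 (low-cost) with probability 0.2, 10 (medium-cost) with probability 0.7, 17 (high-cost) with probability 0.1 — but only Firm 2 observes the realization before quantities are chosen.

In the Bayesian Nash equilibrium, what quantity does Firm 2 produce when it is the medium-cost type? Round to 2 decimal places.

Type-c best response for Firm 2: q₂(c) = (50 − c)/4 − q₁/2.
Firm 1 maximizes expected profit; its first-order condition is 50 − 4q₁ − 2E[q₂] − 4 = 0.
Substituting E[q₂] and solving: E[c₂] = 9.5, so q₁ = (50 − 2·4 + 9.5)/6 = 8.58333.
q₂(medium-cost) = (50 − 10 − 2·8.58333)/4 = 5.70833.

5.71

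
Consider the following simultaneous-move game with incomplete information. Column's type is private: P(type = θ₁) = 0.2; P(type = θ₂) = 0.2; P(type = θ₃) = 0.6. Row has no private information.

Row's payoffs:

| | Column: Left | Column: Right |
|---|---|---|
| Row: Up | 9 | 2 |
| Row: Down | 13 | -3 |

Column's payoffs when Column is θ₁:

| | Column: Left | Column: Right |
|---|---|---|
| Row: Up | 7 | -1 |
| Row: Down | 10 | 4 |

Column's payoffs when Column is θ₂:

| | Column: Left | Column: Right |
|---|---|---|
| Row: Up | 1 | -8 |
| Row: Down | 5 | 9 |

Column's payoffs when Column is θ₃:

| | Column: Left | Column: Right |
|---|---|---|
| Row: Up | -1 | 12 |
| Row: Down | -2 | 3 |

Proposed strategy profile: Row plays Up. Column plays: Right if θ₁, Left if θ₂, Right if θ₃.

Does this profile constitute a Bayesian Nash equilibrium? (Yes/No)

A profile is a BNE iff every type of every player is best-responding given beliefs about the other side.
Row plays Up: E[Up] = 0.2·(2) + 0.2·(9) + 0.6·(2) = 3.4; E[Down] = 0.2. Best-responding. ✓
Column (type θ₁), facing Up: Left gives 7, Right gives -1. Proposed Right is not best — profitable deviation exists. ✗
Column (type θ₂), facing Up: Left gives 1, Right gives -8. Proposed Left is best. ✓
Column (type θ₃), facing Up: Left gives -1, Right gives 12. Proposed Right is best. ✓

No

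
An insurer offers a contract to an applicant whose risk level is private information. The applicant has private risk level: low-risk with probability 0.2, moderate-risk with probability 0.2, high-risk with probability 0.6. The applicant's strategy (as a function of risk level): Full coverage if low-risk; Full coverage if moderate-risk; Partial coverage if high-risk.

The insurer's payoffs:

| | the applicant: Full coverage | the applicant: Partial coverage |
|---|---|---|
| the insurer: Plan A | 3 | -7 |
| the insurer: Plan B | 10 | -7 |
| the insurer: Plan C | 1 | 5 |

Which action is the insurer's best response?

Compute the insurer's expected payoff for each action, taking the expectation over the applicant's type.
E[Plan A] = 0.2·(3) + 0.2·(3) + 0.6·(-7) = -3
E[Plan B] = 0.2·(10) + 0.2·(10) + 0.6·(-7) = -0.2
E[Plan C] = 0.2·(1) + 0.2·(1) + 0.6·(5) = 3.4
Best response: Plan C (3.4 is the largest).

Plan C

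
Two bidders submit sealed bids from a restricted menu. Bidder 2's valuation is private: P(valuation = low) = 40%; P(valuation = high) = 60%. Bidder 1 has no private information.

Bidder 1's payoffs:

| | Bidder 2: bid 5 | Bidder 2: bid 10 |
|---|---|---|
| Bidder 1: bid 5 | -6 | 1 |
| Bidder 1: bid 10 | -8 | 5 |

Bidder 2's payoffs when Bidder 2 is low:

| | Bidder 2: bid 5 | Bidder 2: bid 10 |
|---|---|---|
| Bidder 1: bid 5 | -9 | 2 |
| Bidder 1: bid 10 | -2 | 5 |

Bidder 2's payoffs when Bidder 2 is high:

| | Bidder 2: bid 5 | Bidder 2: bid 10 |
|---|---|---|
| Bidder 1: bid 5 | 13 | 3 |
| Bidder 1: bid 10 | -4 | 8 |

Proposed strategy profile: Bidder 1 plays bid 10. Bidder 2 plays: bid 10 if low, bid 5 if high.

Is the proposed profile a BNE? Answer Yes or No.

Bidder 1 plays bid 10: E[bid 10] = 0.4·(5) + 0.6·(-8) = -2.8; E[bid 5] = -3.2. Best-responding. ✓
Bidder 2 (valuation low), facing bid 10: bid 5 gives -2, bid 10 gives 5. Proposed bid 10 is best. ✓
Bidder 2 (valuation high), facing bid 10: bid 5 gives -4, bid 10 gives 8. Proposed bid 5 is not best — profitable deviation exists. ✗

No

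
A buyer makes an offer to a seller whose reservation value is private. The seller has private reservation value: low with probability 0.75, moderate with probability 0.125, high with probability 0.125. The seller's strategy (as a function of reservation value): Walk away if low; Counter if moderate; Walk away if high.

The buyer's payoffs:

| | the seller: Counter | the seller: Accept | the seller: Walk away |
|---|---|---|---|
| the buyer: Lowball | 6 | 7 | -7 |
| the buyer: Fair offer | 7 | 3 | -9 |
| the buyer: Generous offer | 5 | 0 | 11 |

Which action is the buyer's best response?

E[Lowball] = 0.75·(-7) + 0.125·(6) + 0.125·(-7) = -5.375
E[Fair offer] = 0.75·(-9) + 0.125·(7) + 0.125·(-9) = -7
E[Generous offer] = 0.75·(11) + 0.125·(5) + 0.125·(11) = 10.25
Best response: Generous offer (10.25 is the largest).

Generous offer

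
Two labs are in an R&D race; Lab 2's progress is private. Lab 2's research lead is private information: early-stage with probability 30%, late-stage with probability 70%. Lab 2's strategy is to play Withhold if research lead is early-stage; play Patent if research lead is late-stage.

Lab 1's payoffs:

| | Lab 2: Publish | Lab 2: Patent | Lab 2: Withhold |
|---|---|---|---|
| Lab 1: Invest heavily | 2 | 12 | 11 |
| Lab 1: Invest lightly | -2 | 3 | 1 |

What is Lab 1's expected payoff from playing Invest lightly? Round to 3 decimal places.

2.400

E[Invest lightly] = 0.3·1 + 0.7·3 = 0.3 + 2.1 = 2.4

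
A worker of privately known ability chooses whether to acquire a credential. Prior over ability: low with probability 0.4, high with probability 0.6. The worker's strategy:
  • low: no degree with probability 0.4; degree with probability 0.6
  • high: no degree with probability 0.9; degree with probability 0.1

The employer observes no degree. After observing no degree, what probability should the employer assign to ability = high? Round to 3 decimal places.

P(no degree) = 0.4·0.4 + 0.6·0.9 = 0.7
P(high | no degree) = (0.6·0.9) / 0.7 = 0.54 / 0.7 = 0.771429

0.771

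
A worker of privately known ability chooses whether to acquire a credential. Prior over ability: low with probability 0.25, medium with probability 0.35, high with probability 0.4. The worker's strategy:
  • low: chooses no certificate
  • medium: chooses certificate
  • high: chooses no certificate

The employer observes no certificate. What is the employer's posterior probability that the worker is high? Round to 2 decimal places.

0.62

P(no certificate) = 0.25·1 + 0.35·0 + 0.4·1 = 0.65
P(high | no certificate) = (0.4·1) / 0.65 = 0.4 / 0.65 = 0.615385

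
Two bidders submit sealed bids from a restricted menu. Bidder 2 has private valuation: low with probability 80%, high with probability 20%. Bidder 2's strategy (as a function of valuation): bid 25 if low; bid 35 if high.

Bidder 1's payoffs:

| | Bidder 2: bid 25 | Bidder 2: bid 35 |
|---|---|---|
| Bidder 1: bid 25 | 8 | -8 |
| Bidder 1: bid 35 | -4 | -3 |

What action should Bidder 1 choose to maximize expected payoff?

E[bid 25] = 0.8·(8) + 0.2·(-8) = 4.8
E[bid 35] = 0.8·(-4) + 0.2·(-3) = -3.8
Best response: bid 25 (4.8 is the largest).

bid 25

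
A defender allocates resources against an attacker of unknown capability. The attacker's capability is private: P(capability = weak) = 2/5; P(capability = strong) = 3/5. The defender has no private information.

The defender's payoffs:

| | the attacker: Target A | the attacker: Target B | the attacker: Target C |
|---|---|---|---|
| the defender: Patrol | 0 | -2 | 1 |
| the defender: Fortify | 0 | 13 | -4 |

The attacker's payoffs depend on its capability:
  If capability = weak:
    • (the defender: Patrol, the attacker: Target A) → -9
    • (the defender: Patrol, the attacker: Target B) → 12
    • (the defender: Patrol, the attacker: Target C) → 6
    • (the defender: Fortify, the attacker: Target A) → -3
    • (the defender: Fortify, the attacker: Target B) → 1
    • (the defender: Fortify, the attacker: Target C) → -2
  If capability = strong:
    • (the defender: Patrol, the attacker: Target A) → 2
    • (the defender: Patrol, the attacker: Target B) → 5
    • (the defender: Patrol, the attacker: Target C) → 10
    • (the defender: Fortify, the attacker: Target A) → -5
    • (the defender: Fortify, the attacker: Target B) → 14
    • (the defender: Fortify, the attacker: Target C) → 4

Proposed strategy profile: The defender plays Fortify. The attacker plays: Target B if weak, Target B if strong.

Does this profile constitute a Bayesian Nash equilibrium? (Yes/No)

Yes

The defender plays Fortify: E[Fortify] = 2/5·(13) + 3/5·(13) = 13; E[Patrol] = -2. Best-responding. ✓
The attacker (capability weak), facing Fortify: Target A gives -3, Target B gives 1, Target C gives -2. Proposed Target B is best. ✓
The attacker (capability strong), facing Fortify: Target A gives -5, Target B gives 14, Target C gives 4. Proposed Target B is best. ✓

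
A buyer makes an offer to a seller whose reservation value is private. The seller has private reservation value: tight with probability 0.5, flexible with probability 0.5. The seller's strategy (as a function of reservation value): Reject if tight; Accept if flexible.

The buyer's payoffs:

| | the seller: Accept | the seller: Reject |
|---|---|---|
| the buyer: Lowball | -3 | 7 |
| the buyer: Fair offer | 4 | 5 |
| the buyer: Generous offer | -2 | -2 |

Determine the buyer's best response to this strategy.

Fair offer

E[Lowball] = 0.5·(7) + 0.5·(-3) = 2
E[Fair offer] = 0.5·(5) + 0.5·(4) = 4.5
E[Generous offer] = 0.5·(-2) + 0.5·(-2) = -2
Best response: Fair offer (4.5 is the largest).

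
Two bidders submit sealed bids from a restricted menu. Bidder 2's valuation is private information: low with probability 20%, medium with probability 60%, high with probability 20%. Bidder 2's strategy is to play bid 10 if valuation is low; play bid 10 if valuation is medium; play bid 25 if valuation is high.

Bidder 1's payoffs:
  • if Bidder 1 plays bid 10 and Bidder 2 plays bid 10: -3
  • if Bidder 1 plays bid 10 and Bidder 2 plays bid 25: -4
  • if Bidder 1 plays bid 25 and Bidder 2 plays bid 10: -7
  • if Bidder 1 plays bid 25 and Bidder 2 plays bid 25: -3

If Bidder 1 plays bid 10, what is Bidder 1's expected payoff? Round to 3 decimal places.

E[bid 10] = 0.2·(-3) + 0.6·(-3) + 0.2·(-4) = (-0.6) + (-1.8) + (-0.8) = -3.2

-3.200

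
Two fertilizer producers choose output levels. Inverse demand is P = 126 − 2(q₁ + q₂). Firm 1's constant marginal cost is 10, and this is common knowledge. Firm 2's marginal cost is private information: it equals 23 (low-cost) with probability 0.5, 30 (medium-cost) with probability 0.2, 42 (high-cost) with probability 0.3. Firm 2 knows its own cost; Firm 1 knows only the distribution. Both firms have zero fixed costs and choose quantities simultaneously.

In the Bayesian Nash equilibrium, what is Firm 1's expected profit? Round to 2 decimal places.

1029.07

Firm 2 with cost c maximizes (126 − 2(q₁+q₂) − c)·q₂, giving q₂(c) = (126 − c − 2q₁)/4.
E[c₂] = 0.5·23 + 0.2·30 + 0.3·42 = 30.1
Firm 1's FOC against E[q₂] yields q₁ = (126 − 2·10 + E[c₂])/6 = (126 − 20 + 30.1)/6 = 22.6833.
E[P] = 126 − 2·(q₁ + E[q₂]) = 55.3667; Firm 1's expected profit = (E[P] − 10)·q₁ = (55.3667 − 10)·22.6833 = 1029.07.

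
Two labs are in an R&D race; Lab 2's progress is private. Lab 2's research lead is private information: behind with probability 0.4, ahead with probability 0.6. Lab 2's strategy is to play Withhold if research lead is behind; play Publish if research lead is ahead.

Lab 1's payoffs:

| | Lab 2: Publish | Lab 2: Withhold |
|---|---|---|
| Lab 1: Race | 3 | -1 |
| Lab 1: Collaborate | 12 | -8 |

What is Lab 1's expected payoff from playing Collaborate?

4

Take the expectation over Lab 2's research lead, weighting each type's action by its prior probability.
E[Collaborate] = 0.4·(-8) + 0.6·12 = (-3.2) + 7.2 = 4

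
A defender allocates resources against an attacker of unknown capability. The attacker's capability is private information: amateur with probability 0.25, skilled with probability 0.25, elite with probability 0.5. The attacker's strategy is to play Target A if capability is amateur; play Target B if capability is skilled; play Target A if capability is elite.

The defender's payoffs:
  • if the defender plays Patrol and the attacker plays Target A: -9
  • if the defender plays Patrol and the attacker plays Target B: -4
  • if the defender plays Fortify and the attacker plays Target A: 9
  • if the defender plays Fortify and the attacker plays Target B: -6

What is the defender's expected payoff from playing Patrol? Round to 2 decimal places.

-7.75

Take the expectation over the attacker's capability, weighting each type's action by its prior probability.
E[Patrol] = 0.25·(-9) + 0.25·(-4) + 0.5·(-9) = (-2.25) + (-1) + (-4.5) = -7.75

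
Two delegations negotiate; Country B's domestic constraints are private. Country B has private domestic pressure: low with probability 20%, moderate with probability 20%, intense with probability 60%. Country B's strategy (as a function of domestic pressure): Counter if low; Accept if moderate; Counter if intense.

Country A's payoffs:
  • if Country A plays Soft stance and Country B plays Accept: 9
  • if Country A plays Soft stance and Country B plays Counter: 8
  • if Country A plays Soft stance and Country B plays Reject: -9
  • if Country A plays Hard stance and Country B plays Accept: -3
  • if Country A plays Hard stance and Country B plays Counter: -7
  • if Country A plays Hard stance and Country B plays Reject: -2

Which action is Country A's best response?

E[Soft stance] = 0.2·(8) + 0.2·(9) + 0.6·(8) = 8.2
E[Hard stance] = 0.2·(-7) + 0.2·(-3) + 0.6·(-7) = -6.2
Best response: Soft stance (8.2 is the largest).

Soft stance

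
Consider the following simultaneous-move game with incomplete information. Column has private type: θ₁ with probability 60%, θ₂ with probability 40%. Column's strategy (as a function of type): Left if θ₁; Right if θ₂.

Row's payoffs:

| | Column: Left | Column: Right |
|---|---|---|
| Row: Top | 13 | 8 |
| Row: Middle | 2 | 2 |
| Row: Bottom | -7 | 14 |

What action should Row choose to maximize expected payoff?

E[Top] = 0.6·(13) + 0.4·(8) = 11
E[Middle] = 0.6·(2) + 0.4·(2) = 2
E[Bottom] = 0.6·(-7) + 0.4·(14) = 1.4
Best response: Top (11 is the largest).

Top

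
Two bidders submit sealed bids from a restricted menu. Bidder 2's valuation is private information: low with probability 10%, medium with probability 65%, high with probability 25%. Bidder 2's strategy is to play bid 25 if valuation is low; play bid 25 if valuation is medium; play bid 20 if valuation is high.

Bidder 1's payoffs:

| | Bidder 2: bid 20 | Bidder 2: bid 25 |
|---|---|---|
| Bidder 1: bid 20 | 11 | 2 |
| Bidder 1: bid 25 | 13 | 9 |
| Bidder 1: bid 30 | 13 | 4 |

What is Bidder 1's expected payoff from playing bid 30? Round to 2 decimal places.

6.25

E[bid 30] = 0.1·4 + 0.65·4 + 0.25·13 = 0.4 + 2.6 + 3.25 = 6.25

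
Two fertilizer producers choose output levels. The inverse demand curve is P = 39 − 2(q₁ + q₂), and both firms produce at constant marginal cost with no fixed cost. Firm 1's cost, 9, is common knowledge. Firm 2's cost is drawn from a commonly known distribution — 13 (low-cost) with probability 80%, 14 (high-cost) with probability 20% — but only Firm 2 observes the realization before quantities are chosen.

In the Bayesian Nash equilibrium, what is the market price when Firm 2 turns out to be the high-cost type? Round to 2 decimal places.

20.80

Each type of Firm 2 best-responds to q₁; Firm 1 best-responds to the expected q₂ over Firm 2's types.
Firm 2 with cost c maximizes (39 − 2(q₁+q₂) − c)·q₂, giving q₂(c) = (39 − c − 2q₁)/4.
E[c₂] = 0.8·13 + 0.2·14 = 13.2
Firm 1's FOC against E[q₂] yields q₁ = (39 − 2·9 + E[c₂])/6 = (39 − 18 + 13.2)/6 = 5.7.
q₂(high-cost) = 3.4, so P = 39 − 2·(5.7 + 3.4) = 20.8.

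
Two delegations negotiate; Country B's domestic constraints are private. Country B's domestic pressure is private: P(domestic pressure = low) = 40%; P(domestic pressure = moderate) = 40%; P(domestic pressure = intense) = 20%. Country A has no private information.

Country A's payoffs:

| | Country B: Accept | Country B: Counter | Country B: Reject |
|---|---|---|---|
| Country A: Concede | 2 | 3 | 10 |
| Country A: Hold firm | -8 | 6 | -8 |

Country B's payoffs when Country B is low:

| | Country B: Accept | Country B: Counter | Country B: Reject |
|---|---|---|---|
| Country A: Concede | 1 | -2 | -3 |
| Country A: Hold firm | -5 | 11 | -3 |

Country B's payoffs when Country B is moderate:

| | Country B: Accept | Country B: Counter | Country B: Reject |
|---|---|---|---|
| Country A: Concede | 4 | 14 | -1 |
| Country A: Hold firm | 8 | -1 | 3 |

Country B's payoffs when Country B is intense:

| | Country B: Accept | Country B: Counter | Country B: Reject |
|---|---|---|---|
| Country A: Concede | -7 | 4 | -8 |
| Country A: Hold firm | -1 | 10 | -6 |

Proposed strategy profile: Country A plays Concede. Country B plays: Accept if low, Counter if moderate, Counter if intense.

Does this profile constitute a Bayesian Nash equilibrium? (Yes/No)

Yes

Country A plays Concede: E[Concede] = 0.4·(2) + 0.4·(3) + 0.2·(3) = 2.6; E[Hold firm] = 0.4. Best-responding. ✓
Country B (domestic pressure low), facing Concede: Accept gives 1, Counter gives -2, Reject gives -3. Proposed Accept is best. ✓
Country B (domestic pressure moderate), facing Concede: Accept gives 4, Counter gives 14, Reject gives -1. Proposed Counter is best. ✓
Country B (domestic pressure intense), facing Concede: Accept gives -7, Counter gives 4, Reject gives -8. Proposed Counter is best. ✓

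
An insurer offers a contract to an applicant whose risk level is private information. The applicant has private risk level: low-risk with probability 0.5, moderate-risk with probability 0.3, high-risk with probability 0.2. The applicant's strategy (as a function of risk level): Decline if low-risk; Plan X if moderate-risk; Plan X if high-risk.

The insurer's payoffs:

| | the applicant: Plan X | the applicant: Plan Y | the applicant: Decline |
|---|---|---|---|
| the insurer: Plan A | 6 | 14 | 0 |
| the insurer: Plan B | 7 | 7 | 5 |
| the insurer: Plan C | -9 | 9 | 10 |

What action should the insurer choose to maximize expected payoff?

Plan B

E[Plan A] = 0.5·(0) + 0.3·(6) + 0.2·(6) = 3
E[Plan B] = 0.5·(5) + 0.3·(7) + 0.2·(7) = 6
E[Plan C] = 0.5·(10) + 0.3·(-9) + 0.2·(-9) = 0.5
Best response: Plan B (6 is the largest).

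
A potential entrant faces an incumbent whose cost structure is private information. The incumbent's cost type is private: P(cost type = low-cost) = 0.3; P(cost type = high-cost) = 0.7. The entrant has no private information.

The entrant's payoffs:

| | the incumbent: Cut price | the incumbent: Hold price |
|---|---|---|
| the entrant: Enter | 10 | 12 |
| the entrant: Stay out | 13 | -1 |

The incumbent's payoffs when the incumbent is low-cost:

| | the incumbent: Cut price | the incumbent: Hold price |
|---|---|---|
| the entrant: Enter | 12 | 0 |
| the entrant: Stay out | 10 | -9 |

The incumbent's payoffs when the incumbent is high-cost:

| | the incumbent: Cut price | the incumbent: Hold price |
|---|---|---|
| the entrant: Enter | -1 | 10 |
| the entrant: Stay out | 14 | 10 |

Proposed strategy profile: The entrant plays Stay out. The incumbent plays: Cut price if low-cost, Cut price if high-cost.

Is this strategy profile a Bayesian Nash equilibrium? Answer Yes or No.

Yes

The entrant plays Stay out: E[Stay out] = 0.3·(13) + 0.7·(13) = 13; E[Enter] = 10. Best-responding. ✓
The incumbent (cost type low-cost), facing Stay out: Cut price gives 10, Hold price gives -9. Proposed Cut price is best. ✓
The incumbent (cost type high-cost), facing Stay out: Cut price gives 14, Hold price gives 10. Proposed Cut price is best. ✓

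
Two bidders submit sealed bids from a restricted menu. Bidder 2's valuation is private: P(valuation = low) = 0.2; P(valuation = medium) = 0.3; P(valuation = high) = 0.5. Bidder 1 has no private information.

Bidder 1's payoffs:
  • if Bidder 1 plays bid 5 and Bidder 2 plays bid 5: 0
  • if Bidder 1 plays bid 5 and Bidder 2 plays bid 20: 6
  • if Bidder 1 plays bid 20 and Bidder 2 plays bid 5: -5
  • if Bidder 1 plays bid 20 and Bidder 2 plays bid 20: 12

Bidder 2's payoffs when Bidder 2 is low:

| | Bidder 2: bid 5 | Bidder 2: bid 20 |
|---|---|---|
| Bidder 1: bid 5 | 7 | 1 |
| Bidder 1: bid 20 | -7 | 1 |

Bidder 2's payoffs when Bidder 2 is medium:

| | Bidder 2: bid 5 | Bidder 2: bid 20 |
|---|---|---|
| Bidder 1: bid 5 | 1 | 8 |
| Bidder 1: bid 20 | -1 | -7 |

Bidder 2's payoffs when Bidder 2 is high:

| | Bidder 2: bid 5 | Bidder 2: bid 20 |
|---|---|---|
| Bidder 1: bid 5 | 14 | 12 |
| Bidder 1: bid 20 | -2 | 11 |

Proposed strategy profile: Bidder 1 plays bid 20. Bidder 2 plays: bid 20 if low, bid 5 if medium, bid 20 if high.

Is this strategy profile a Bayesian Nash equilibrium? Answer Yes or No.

Bidder 1 plays bid 20: E[bid 20] = 0.2·(12) + 0.3·(-5) + 0.5·(12) = 6.9; E[bid 5] = 4.2. Best-responding. ✓
Bidder 2 (valuation low), facing bid 20: bid 5 gives -7, bid 20 gives 1. Proposed bid 20 is best. ✓
Bidder 2 (valuation medium), facing bid 20: bid 5 gives -1, bid 20 gives -7. Proposed bid 5 is best. ✓
Bidder 2 (valuation high), facing bid 20: bid 5 gives -2, bid 20 gives 11. Proposed bid 20 is best. ✓

Yes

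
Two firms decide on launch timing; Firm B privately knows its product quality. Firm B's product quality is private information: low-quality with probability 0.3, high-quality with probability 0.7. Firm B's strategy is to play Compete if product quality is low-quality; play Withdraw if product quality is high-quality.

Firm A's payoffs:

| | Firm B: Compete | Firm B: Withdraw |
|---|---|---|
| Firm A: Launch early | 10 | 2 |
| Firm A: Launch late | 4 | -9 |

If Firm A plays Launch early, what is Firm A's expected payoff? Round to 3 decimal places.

4.400

E[Launch early] = 0.3·10 + 0.7·2 = 3 + 1.4 = 4.4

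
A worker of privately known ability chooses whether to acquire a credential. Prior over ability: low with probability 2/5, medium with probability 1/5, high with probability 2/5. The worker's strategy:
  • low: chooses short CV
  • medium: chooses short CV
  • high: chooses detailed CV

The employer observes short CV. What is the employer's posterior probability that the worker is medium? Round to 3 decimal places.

0.333

Apply Bayes' rule using the sender's strategy as the likelihood.
P(short CV) = (2/5)·1 + (1/5)·1 + (2/5)·0 = 3/5
P(medium | short CV) = ((1/5)·1) / (3/5) = (1/5) / (3/5) = 1/3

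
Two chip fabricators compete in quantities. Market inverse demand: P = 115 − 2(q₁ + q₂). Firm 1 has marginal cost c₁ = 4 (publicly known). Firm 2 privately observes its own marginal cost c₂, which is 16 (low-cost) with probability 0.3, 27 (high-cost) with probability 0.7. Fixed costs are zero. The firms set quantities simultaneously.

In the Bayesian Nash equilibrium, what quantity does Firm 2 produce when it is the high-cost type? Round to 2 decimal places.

Each type of Firm 2 best-responds to q₁; Firm 1 best-responds to the expected q₂ over Firm 2's types.
Firm 2 with cost c maximizes (115 − 2(q₁+q₂) − c)·q₂, giving q₂(c) = (115 − c − 2q₁)/4.
E[c₂] = 0.3·16 + 0.7·27 = 23.7
Firm 1's FOC against E[q₂] yields q₁ = (115 − 2·4 + E[c₂])/6 = (115 − 8 + 23.7)/6 = 21.7833.
q₂(high-cost) = (115 − 27 − 2·21.7833)/4 = 11.1083.

11.11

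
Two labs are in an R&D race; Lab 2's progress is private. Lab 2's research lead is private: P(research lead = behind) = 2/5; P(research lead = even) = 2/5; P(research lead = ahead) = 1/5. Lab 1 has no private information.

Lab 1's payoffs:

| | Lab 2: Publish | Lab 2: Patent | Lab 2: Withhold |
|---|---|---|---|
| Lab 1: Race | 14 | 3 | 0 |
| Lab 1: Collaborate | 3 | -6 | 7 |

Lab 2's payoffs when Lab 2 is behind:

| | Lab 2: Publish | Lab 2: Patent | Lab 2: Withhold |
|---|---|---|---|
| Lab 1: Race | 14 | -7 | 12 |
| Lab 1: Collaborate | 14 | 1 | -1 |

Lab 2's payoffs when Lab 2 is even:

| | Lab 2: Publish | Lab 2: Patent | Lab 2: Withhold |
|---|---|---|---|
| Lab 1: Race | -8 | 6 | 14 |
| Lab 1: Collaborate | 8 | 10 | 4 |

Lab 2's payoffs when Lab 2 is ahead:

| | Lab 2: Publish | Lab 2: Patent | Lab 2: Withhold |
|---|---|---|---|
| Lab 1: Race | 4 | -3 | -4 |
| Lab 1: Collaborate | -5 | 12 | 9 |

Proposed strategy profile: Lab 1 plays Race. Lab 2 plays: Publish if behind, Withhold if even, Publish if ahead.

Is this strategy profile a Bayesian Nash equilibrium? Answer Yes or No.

Yes

A profile is a BNE iff every type of every player is best-responding given beliefs about the other side.
Lab 1 plays Race: E[Race] = 2/5·(14) + 2/5·(0) + 1/5·(14) = 42/5; E[Collaborate] = 23/5. Best-responding. ✓
Lab 2 (research lead behind), facing Race: Publish gives 14, Patent gives -7, Withhold gives 12. Proposed Publish is best. ✓
Lab 2 (research lead even), facing Race: Publish gives -8, Patent gives 6, Withhold gives 14. Proposed Withhold is best. ✓
Lab 2 (research lead ahead), facing Race: Publish gives 4, Patent gives -3, Withhold gives -4. Proposed Publish is best. ✓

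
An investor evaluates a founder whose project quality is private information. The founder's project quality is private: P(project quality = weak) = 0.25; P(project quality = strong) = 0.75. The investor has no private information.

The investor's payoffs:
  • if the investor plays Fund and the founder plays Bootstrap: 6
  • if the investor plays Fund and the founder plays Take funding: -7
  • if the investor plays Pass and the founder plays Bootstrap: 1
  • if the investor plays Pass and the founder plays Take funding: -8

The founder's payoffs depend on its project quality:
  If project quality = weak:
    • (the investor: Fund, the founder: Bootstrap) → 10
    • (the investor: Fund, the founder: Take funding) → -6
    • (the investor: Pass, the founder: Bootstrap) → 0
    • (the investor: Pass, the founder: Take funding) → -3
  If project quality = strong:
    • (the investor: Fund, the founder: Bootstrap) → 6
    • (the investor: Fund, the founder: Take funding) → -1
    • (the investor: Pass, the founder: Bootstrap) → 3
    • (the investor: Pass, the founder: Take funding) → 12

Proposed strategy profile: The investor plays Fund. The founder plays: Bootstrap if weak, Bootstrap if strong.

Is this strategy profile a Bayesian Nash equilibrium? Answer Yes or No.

Yes

A profile is a BNE iff every type of every player is best-responding given beliefs about the other side.
The investor plays Fund: E[Fund] = 0.25·(6) + 0.75·(6) = 6; E[Pass] = 1. Best-responding. ✓
The founder (project quality weak), facing Fund: Bootstrap gives 10, Take funding gives -6. Proposed Bootstrap is best. ✓
The founder (project quality strong), facing Fund: Bootstrap gives 6, Take funding gives -1. Proposed Bootstrap is best. ✓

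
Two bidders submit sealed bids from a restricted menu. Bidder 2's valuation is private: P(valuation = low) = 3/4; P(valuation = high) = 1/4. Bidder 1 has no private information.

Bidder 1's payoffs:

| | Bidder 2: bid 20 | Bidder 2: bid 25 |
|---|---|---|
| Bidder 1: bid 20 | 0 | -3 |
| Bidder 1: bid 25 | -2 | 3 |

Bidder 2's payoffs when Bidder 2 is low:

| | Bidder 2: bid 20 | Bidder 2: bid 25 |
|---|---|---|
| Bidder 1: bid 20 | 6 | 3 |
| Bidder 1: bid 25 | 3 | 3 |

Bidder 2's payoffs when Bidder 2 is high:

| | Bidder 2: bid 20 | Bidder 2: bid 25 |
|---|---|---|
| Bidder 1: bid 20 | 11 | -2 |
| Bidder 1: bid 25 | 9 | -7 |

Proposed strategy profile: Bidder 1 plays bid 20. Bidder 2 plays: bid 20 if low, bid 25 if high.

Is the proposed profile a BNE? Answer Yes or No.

Bidder 1 plays bid 20: E[bid 20] = 3/4·(0) + 1/4·(-3) = -3/4; E[bid 25] = -3/4. Best-responding. ✓
Bidder 2 (valuation low), facing bid 20: bid 20 gives 6, bid 25 gives 3. Proposed bid 20 is best. ✓
Bidder 2 (valuation high), facing bid 20: bid 20 gives 11, bid 25 gives -2. Proposed bid 25 is not best — profitable deviation exists. ✗

No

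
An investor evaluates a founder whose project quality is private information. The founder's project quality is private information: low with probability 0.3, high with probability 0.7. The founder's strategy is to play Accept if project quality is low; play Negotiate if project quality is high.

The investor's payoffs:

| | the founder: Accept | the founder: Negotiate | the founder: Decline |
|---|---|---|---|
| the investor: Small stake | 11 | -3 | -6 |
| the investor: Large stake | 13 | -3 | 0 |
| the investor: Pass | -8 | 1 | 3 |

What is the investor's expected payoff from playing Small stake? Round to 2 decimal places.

E[Small stake] = 0.3·11 + 0.7·(-3) = 3.3 + (-2.1) = 1.2

1.20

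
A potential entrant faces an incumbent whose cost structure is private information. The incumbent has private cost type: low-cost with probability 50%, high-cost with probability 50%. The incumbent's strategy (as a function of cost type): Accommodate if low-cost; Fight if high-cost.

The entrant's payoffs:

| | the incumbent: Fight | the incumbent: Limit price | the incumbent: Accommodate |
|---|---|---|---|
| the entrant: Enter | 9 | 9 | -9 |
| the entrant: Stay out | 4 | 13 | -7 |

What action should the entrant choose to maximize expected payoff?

Compute the entrant's expected payoff for each action, taking the expectation over the incumbent's type.
E[Enter] = 0.5·(-9) + 0.5·(9) = 0
E[Stay out] = 0.5·(-7) + 0.5·(4) = -1.5
Best response: Enter (0 is the largest).

Enter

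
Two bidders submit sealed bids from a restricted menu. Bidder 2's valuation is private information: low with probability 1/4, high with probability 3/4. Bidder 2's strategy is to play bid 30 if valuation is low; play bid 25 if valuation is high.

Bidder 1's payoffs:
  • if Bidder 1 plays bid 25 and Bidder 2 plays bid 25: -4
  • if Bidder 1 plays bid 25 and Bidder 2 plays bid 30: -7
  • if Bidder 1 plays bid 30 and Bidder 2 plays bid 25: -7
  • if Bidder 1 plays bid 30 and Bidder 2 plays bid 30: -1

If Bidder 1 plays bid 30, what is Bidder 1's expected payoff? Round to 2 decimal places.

-5.50

Take the expectation over Bidder 2's valuation, weighting each type's action by its prior probability.
E[bid 30] = 1/4·(-1) + 3/4·(-7) = (-1/4) + (-21/4) = -11/2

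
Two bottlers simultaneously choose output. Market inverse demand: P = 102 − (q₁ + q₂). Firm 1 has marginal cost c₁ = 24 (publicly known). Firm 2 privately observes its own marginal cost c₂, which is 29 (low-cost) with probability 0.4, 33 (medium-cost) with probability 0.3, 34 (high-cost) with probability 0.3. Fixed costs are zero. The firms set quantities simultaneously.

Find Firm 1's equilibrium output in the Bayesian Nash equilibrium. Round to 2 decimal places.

28.57

Each type of Firm 2 best-responds to q₁; Firm 1 best-responds to the expected q₂ over Firm 2's types.
Firm 2 with cost c maximizes (102 − (q₁+q₂) − c)·q₂, giving q₂(c) = (102 − c − q₁)/2.
E[c₂] = 0.4·29 + 0.3·33 + 0.3·34 = 31.7
Firm 1's FOC against E[q₂] yields q₁ = (102 − 2·24 + E[c₂])/3 = (102 − 48 + 31.7)/3 = 28.5667.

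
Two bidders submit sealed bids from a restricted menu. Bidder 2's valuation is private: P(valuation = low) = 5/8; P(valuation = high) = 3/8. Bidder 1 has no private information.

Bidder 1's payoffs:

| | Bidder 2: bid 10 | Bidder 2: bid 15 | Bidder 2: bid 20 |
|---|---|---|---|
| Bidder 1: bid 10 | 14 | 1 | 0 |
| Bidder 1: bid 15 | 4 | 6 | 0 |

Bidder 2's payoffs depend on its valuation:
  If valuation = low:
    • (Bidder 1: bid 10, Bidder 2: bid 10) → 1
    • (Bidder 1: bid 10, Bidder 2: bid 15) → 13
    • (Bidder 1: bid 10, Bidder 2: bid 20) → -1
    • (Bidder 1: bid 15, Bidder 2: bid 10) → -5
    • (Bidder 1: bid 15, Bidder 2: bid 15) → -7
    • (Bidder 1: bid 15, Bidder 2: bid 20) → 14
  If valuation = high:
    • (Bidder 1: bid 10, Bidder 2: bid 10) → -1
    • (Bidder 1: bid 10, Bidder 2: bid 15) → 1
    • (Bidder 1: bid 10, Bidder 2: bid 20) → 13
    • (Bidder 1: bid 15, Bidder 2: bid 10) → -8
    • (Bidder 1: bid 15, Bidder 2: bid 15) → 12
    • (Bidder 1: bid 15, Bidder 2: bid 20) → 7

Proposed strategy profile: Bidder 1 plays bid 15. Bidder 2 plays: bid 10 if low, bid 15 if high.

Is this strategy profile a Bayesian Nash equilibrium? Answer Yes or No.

No

Bidder 1 plays bid 15: E[bid 15] = 5/8·(4) + 3/8·(6) = 19/4; E[bid 10] = 73/8. Not best-responding. ✗
Bidder 2 (valuation low), facing bid 15: bid 10 gives -5, bid 15 gives -7, bid 20 gives 14. Proposed bid 10 is not best — profitable deviation exists. ✗
Bidder 2 (valuation high), facing bid 15: bid 10 gives -8, bid 15 gives 12, bid 20 gives 7. Proposed bid 15 is best. ✓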